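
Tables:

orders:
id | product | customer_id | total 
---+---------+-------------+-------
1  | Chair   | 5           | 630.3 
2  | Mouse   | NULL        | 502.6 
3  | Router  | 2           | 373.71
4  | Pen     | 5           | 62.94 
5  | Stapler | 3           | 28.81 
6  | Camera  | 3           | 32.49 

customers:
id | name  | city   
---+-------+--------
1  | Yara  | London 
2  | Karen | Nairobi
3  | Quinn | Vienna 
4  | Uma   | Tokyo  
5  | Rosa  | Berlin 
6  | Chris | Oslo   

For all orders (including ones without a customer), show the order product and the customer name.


LEFT JOIN keeps every row from orders (the left table); where customer_id has no match in customers, the customer columns become NULL. Walk through each order:
  - order 1 (Chair): customer_id=5 -> matches Rosa
  - order 2 (Mouse): customer_id=NULL, no match -> kept with NULL
  - order 3 (Router): customer_id=2 -> matches Karen
  - order 4 (Pen): customer_id=5 -> matches Rosa
  - order 5 (Stapler): customer_id=3 -> matches Quinn
  - order 6 (Camera): customer_id=3 -> matches Quinn
All 6 rows appear; 1 has NULL customer.

SQL:
SELECT a.product, b.name AS customer
FROM orders a
LEFT JOIN customers b ON a.customer_id = b.id

Result:
product | customer
--------+---------
Chair   | Rosa    
Mouse   | NULL    
Router  | Karen   
Pen     | Rosa    
Stapler | Quinn   
Camera  | Quinn   


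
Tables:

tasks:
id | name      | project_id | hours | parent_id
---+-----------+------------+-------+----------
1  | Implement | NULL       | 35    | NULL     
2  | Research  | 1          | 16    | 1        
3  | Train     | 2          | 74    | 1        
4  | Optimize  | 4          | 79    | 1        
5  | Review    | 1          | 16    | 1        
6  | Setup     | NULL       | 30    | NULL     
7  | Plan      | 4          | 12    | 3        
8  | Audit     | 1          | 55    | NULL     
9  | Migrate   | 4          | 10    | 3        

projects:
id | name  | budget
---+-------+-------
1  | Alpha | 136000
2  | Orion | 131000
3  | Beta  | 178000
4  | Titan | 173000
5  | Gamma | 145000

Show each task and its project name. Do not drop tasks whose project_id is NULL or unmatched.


LEFT JOIN keeps every row from tasks (the left table); where project_id has no match in projects, the project columns become NULL. Walk through each task:
  - task 1 (Implement): project_id=NULL, no match -> kept with NULL
  - task 2 (Research): project_id=1 -> matches Alpha
  - task 3 (Train): project_id=2 -> matches Orion
  - task 4 (Optimize): project_id=4 -> matches Titan
  - task 5 (Review): project_id=1 -> matches Alpha
  - task 6 (Setup): project_id=NULL, no match -> kept with NULL
  - task 7 (Plan): project_id=4 -> matches Titan
  - task 8 (Audit): project_id=1 -> matches Alpha
  - task 9 (Migrate): project_id=4 -> matches Titan
All 9 rows appear; 2 have NULL project.

SQL:
SELECT a.name, b.name AS project
FROM tasks a
LEFT JOIN projects b ON a.project_id = b.id

Result:
name      | project
----------+--------
Implement | NULL   
Research  | Alpha  
Train     | Orion  
Optimize  | Titan  
Review    | Alpha  
Setup     | NULL   
Plan      | Titan  
Audit     | Alpha  
Migrate   | Titan  


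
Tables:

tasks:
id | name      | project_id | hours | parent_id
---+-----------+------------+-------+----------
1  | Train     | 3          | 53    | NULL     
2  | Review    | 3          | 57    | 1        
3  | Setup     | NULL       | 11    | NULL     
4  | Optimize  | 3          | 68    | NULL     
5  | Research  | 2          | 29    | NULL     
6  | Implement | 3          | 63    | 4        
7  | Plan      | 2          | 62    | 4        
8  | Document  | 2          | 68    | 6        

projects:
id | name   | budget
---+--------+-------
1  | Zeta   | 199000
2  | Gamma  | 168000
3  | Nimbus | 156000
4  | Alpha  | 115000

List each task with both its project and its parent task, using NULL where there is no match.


Two LEFT JOINs from the same base table tasks: one to projects via project_id, one to tasks itself via parent_id. Both are LEFT so every task is preserved.
Match against projects:
  - task 1 (Train): project_id=3 -> matches Nimbus
  - task 2 (Review): project_id=3 -> matches Nimbus
  - task 3 (Setup): project_id=NULL, no match -> kept with NULL
  - task 4 (Optimize): project_id=3 -> matches Nimbus
  - task 5 (Research): project_id=2 -> matches Gamma
  - task 6 (Implement): project_id=3 -> matches Nimbus
  - task 7 (Plan): project_id=2 -> matches Gamma
  - task 8 (Document): project_id=2 -> matches Gamma
Match against tasks (self):
  - task 1 (Train): parent_id=NULL -> NULL
  - task 2 (Review): parent_id=1 -> Train
  - task 3 (Setup): parent_id=NULL -> NULL
  - task 4 (Optimize): parent_id=NULL -> NULL
  - task 5 (Research): parent_id=NULL -> NULL
  - task 6 (Implement): parent_id=4 -> Optimize
  - task 7 (Plan): parent_id=4 -> Optimize
  - task 8 (Document): parent_id=6 -> Implement

SQL:
SELECT a.name, b.name AS project, c.name AS parent
FROM tasks a
LEFT JOIN projects b ON a.project_id = b.id
LEFT JOIN tasks c ON a.parent_id = c.id

Result:
name      | project | parent   
----------+---------+----------
Train     | Nimbus  | NULL     
Review    | Nimbus  | Train    
Setup     | NULL    | NULL     
Optimize  | Nimbus  | NULL     
Research  | Gamma   | NULL     
Implement | Nimbus  | Optimize 
Plan      | Gamma   | Optimize 
Document  | Gamma   | Implement


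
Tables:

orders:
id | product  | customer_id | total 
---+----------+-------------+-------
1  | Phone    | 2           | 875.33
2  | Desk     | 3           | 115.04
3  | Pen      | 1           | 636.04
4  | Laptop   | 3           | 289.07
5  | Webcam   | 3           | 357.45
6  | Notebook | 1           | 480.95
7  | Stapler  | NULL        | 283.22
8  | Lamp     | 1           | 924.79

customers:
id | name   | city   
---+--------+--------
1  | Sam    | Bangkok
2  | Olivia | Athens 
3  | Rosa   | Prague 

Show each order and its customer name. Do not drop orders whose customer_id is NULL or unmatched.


LEFT JOIN keeps every row from orders (the left table); where customer_id has no match in customers, the customer columns become NULL. Walk through each order:
  - order 1 (Phone): customer_id=2 -> matches Olivia
  - order 2 (Desk): customer_id=3 -> matches Rosa
  - order 3 (Pen): customer_id=1 -> matches Sam
  - order 4 (Laptop): customer_id=3 -> matches Rosa
  - order 5 (Webcam): customer_id=3 -> matches Rosa
  - order 6 (Notebook): customer_id=1 -> matches Sam
  - order 7 (Stapler): customer_id=NULL, no match -> kept with NULL
  - order 8 (Lamp): customer_id=1 -> matches Sam
All 8 rows appear; 1 has NULL customer.

SQL:
SELECT a.product, b.name AS customer
FROM orders a
LEFT JOIN customers b ON a.customer_id = b.id

Result:
product  | customer
---------+---------
Phone    | Olivia  
Desk     | Rosa    
Pen      | Sam     
Laptop   | Rosa    
Webcam   | Rosa    
Notebook | Sam     
Stapler  | NULL    
Lamp     | Sam     


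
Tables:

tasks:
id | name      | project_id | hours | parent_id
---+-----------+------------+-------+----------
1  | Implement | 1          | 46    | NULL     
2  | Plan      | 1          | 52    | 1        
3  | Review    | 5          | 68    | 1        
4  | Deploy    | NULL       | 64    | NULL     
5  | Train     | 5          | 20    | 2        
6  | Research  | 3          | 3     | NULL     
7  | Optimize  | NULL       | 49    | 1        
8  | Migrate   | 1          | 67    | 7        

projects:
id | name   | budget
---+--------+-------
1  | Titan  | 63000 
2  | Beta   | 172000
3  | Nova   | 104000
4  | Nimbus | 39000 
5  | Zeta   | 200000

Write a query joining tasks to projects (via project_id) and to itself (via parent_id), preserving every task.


Two LEFT JOINs from the same base table tasks: one to projects via project_id, one to tasks itself via parent_id. Both are LEFT so every task is preserved.
Match against projects:
  - task 1 (Implement): project_id=1 -> matches Titan
  - task 2 (Plan): project_id=1 -> matches Titan
  - task 3 (Review): project_id=5 -> matches Zeta
  - task 4 (Deploy): project_id=NULL, no match -> kept with NULL
  - task 5 (Train): project_id=5 -> matches Zeta
  - task 6 (Research): project_id=3 -> matches Nova
  - task 7 (Optimize): project_id=NULL, no match -> kept with NULL
  - task 8 (Migrate): project_id=1 -> matches Titan
Match against tasks (self):
  - task 1 (Implement): parent_id=NULL -> NULL
  - task 2 (Plan): parent_id=1 -> Implement
  - task 3 (Review): parent_id=1 -> Implement
  - task 4 (Deploy): parent_id=NULL -> NULL
  - task 5 (Train): parent_id=2 -> Plan
  - task 6 (Research): parent_id=NULL -> NULL
  - task 7 (Optimize): parent_id=1 -> Implement
  - task 8 (Migrate): parent_id=7 -> Optimize

SQL:
SELECT a.name, b.name AS project, c.name AS parent
FROM tasks a
LEFT JOIN projects b ON a.project_id = b.id
LEFT JOIN tasks c ON a.parent_id = c.id

Result:
name      | project | parent   
----------+---------+----------
Implement | Titan   | NULL     
Plan      | Titan   | Implement
Review    | Zeta    | Implement
Deploy    | NULL    | NULL     
Train     | Zeta    | Plan     
Research  | Nova    | NULL     
Optimize  | NULL    | Implement
Migrate   | Titan   | Optimize 


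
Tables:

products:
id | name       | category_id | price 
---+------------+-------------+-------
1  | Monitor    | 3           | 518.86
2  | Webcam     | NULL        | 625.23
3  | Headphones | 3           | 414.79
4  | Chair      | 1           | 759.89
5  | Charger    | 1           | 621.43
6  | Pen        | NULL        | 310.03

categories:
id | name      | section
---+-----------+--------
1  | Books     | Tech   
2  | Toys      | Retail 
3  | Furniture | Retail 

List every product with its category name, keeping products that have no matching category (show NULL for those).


LEFT JOIN keeps every row from products (the left table); where category_id has no match in categories, the category columns become NULL. Walk through each product:
  - product 1 (Monitor): category_id=3 -> matches Furniture
  - product 2 (Webcam): category_id=NULL, no match -> kept with NULL
  - product 3 (Headphones): category_id=3 -> matches Furniture
  - product 4 (Chair): category_id=1 -> matches Books
  - product 5 (Charger): category_id=1 -> matches Books
  - product 6 (Pen): category_id=NULL, no match -> kept with NULL
All 6 rows appear; 2 have NULL category.

SQL:
SELECT a.name, b.name AS category
FROM products a
LEFT JOIN categories b ON a.category_id = b.id

Result:
name       | category 
-----------+----------
Monitor    | Furniture
Webcam     | NULL     
Headphones | Furniture
Chair      | Books    
Charger    | Books    
Pen        | NULL     


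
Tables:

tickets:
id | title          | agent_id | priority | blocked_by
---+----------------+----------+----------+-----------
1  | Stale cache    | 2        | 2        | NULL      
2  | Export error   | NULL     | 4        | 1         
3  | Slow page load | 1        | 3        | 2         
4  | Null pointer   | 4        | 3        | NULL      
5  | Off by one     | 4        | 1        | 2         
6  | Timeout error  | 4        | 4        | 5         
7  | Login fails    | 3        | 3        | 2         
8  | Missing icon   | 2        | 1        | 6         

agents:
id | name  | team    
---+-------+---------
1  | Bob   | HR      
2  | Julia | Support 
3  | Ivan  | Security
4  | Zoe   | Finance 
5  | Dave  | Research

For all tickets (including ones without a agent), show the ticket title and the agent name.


LEFT JOIN keeps every row from tickets (the left table); where agent_id has no match in agents, the agent columns become NULL. Walk through each ticket:
  - ticket 1 (Stale cache): agent_id=2 -> matches Julia
  - ticket 2 (Export error): agent_id=NULL, no match -> kept with NULL
  - ticket 3 (Slow page load): agent_id=1 -> matches Bob
  - ticket 4 (Null pointer): agent_id=4 -> matches Zoe
  - ticket 5 (Off by one): agent_id=4 -> matches Zoe
  - ticket 6 (Timeout error): agent_id=4 -> matches Zoe
  - ticket 7 (Login fails): agent_id=3 -> matches Ivan
  - ticket 8 (Missing icon): agent_id=2 -> matches Julia
All 8 rows appear; 1 has NULL agent.

SQL:
SELECT a.title, b.name AS agent
FROM tickets a
LEFT JOIN agents b ON a.agent_id = b.id

Result:
title          | agent
---------------+------
Stale cache    | Julia
Export error   | NULL 
Slow page load | Bob  
Null pointer   | Zoe  
Off by one     | Zoe  
Timeout error  | Zoe  
Login fails    | Ivan 
Missing icon   | Julia


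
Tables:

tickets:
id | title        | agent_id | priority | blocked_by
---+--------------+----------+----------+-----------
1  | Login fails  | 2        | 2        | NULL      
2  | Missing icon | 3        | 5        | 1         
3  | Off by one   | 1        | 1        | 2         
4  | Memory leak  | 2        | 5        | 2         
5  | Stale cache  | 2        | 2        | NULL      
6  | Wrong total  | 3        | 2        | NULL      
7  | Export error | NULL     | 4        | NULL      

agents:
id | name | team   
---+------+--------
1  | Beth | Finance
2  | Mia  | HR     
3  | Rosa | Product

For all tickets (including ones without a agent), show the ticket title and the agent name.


LEFT JOIN keeps every row from tickets (the left table); where agent_id has no match in agents, the agent columns become NULL. Walk through each ticket:
  - ticket 1 (Login fails): agent_id=2 -> matches Mia
  - ticket 2 (Missing icon): agent_id=3 -> matches Rosa
  - ticket 3 (Off by one): agent_id=1 -> matches Beth
  - ticket 4 (Memory leak): agent_id=2 -> matches Mia
  - ticket 5 (Stale cache): agent_id=2 -> matches Mia
  - ticket 6 (Wrong total): agent_id=3 -> matches Rosa
  - ticket 7 (Export error): agent_id=NULL, no match -> kept with NULL
All 7 rows appear; 1 has NULL agent.

SQL:
SELECT a.title, b.name AS agent
FROM tickets a
LEFT JOIN agents b ON a.agent_id = b.id

Result:
title        | agent
-------------+------
Login fails  | Mia  
Missing icon | Rosa 
Off by one   | Beth 
Memory leak  | Mia  
Stale cache  | Mia  
Wrong total  | Rosa 
Export error | NULL 


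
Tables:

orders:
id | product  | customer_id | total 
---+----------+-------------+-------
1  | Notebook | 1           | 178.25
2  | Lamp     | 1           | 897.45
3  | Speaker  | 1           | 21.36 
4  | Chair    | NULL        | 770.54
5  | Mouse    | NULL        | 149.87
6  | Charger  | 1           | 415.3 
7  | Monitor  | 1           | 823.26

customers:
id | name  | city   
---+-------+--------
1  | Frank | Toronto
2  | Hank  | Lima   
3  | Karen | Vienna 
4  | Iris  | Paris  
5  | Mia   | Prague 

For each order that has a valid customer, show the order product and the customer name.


INNER JOIN keeps only orders rows whose customer_id matches an id in customers. Walk through each order:
  - order 1 (Notebook): customer_id=1 -> matches Frank
  - order 2 (Lamp): customer_id=1 -> matches Frank
  - order 3 (Speaker): customer_id=1 -> matches Frank
  - order 4 (Chair): customer_id=NULL, no match -> dropped
  - order 5 (Mouse): customer_id=NULL, no match -> dropped
  - order 6 (Charger): customer_id=1 -> matches Frank
  - order 7 (Monitor): customer_id=1 -> matches Frank
So 2 of 7 rows are dropped.

SQL:
SELECT a.product, b.name AS customer
FROM orders a
INNER JOIN customers b ON a.customer_id = b.id

Result:
product  | customer
---------+---------
Notebook | Frank   
Lamp     | Frank   
Speaker  | Frank   
Charger  | Frank   
Monitor  | Frank   


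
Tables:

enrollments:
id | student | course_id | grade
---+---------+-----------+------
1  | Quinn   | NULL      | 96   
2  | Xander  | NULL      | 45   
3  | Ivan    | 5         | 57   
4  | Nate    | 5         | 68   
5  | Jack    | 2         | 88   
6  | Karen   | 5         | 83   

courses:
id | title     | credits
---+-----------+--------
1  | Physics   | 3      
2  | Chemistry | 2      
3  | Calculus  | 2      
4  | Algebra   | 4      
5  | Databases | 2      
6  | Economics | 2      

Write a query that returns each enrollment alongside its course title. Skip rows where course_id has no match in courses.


INNER JOIN keeps only enrollments rows whose course_id matches an id in courses. Walk through each enrollment:
  - enrollment 1 (Quinn): course_id=NULL, no match -> dropped
  - enrollment 2 (Xander): course_id=NULL, no match -> dropped
  - enrollment 3 (Ivan): course_id=5 -> matches Databases
  - enrollment 4 (Nate): course_id=5 -> matches Databases
  - enrollment 5 (Jack): course_id=2 -> matches Chemistry
  - enrollment 6 (Karen): course_id=5 -> matches Databases
So 2 of 6 rows are dropped.

SQL:
SELECT a.student, b.title AS course
FROM enrollments a
INNER JOIN courses b ON a.course_id = b.id

Result:
student | course   
--------+----------
Ivan    | Databases
Nate    | Databases
Jack    | Chemistry
Karen   | Databases


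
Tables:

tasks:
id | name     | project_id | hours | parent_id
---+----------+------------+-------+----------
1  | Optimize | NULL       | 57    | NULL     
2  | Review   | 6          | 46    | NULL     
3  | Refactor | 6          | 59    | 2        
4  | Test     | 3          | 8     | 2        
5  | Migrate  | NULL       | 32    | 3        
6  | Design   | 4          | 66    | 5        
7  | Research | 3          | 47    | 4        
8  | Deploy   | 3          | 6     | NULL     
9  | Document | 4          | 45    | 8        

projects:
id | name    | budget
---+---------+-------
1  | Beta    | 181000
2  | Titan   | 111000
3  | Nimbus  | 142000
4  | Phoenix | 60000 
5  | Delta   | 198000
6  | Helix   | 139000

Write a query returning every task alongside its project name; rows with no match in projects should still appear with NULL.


LEFT JOIN keeps every row from tasks (the left table); where project_id has no match in projects, the project columns become NULL. Walk through each task:
  - task 1 (Optimize): project_id=NULL, no match -> kept with NULL
  - task 2 (Review): project_id=6 -> matches Helix
  - task 3 (Refactor): project_id=6 -> matches Helix
  - task 4 (Test): project_id=3 -> matches Nimbus
  - task 5 (Migrate): project_id=NULL, no match -> kept with NULL
  - task 6 (Design): project_id=4 -> matches Phoenix
  - task 7 (Research): project_id=3 -> matches Nimbus
  - task 8 (Deploy): project_id=3 -> matches Nimbus
  - task 9 (Document): project_id=4 -> matches Phoenix
All 9 rows appear; 2 have NULL project.

SQL:
SELECT a.name, b.name AS project
FROM tasks a
LEFT JOIN projects b ON a.project_id = b.id

Result:
name     | project
---------+--------
Optimize | NULL   
Review   | Helix  
Refactor | Helix  
Test     | Nimbus 
Migrate  | NULL   
Design   | Phoenix
Research | Nimbus 
Deploy   | Nimbus 
Document | Phoenix


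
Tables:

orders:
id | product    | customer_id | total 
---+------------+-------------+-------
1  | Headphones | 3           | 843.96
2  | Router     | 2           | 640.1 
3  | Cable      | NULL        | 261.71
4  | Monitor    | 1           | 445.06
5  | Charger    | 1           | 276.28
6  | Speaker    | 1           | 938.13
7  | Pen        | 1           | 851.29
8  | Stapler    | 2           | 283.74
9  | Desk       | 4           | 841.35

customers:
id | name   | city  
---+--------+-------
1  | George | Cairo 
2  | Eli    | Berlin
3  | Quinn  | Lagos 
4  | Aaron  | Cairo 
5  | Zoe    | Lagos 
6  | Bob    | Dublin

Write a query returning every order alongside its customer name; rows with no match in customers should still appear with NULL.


LEFT JOIN keeps every row from orders (the left table); where customer_id has no match in customers, the customer columns become NULL. Walk through each order:
  - order 1 (Headphones): customer_id=3 -> matches Quinn
  - order 2 (Router): customer_id=2 -> matches Eli
  - order 3 (Cable): customer_id=NULL, no match -> kept with NULL
  - order 4 (Monitor): customer_id=1 -> matches George
  - order 5 (Charger): customer_id=1 -> matches George
  - order 6 (Speaker): customer_id=1 -> matches George
  - order 7 (Pen): customer_id=1 -> matches George
  - order 8 (Stapler): customer_id=2 -> matches Eli
  - order 9 (Desk): customer_id=4 -> matches Aaron
All 9 rows appear; 1 has NULL customer.

SQL:
SELECT a.product, b.name AS customer
FROM orders a
LEFT JOIN customers b ON a.customer_id = b.id

Result:
product    | customer
-----------+---------
Headphones | Quinn   
Router     | Eli     
Cable      | NULL    
Monitor    | George  
Charger    | George  
Speaker    | George  
Pen        | George  
Stapler    | Eli     
Desk       | Aaron   


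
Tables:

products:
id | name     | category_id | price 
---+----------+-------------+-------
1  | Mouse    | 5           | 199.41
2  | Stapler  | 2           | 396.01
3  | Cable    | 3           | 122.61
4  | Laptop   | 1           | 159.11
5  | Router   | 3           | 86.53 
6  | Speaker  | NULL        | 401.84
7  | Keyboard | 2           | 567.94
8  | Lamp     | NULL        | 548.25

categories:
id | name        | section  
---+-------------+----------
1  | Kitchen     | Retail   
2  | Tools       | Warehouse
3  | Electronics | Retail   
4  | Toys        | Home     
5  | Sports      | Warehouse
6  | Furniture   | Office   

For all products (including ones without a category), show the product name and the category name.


LEFT JOIN keeps every row from products (the left table); where category_id has no match in categories, the category columns become NULL. Walk through each product:
  - product 1 (Mouse): category_id=5 -> matches Sports
  - product 2 (Stapler): category_id=2 -> matches Tools
  - product 3 (Cable): category_id=3 -> matches Electronics
  - product 4 (Laptop): category_id=1 -> matches Kitchen
  - product 5 (Router): category_id=3 -> matches Electronics
  - product 6 (Speaker): category_id=NULL, no match -> kept with NULL
  - product 7 (Keyboard): category_id=2 -> matches Tools
  - product 8 (Lamp): category_id=NULL, no match -> kept with NULL
All 8 rows appear; 2 have NULL category.

SQL:
SELECT a.name, b.name AS category
FROM products a
LEFT JOIN categories b ON a.category_id = b.id

Result:
name     | category   
---------+------------
Mouse    | Sports     
Stapler  | Tools      
Cable    | Electronics
Laptop   | Kitchen    
Router   | Electronics
Speaker  | NULL       
Keyboard | Tools      
Lamp     | NULL       


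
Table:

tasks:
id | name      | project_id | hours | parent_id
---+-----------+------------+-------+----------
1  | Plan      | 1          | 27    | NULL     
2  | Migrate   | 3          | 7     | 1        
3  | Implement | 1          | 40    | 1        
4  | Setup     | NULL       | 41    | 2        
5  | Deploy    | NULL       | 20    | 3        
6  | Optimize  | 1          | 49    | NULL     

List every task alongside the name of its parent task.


This is a self-join: tasks is joined to a second copy of itself, matching each row's parent_id to another row's id. Use LEFT JOIN so rows with parent_id=NULL are kept.
  - task 1 (Plan): parent_id=NULL -> NULL
  - task 2 (Migrate): parent_id=1 -> Plan
  - task 3 (Implement): parent_id=1 -> Plan
  - task 4 (Setup): parent_id=2 -> Migrate
  - task 5 (Deploy): parent_id=3 -> Implement
  - task 6 (Optimize): parent_id=NULL -> NULL

SQL:
SELECT a.name AS item, b.name AS parent
FROM tasks a
LEFT JOIN tasks b ON a.parent_id = b.id

Result:
item      | parent   
----------+----------
Plan      | NULL     
Migrate   | Plan     
Implement | Plan     
Setup     | Migrate  
Deploy    | Implement
Optimize  | NULL     


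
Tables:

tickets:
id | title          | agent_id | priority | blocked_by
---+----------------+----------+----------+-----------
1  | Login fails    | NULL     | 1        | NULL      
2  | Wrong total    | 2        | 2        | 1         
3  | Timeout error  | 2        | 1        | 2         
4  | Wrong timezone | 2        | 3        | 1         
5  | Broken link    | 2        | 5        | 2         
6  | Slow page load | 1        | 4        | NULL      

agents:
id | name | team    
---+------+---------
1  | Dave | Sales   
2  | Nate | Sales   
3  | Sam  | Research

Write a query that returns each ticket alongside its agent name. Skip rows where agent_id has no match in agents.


INNER JOIN keeps only tickets rows whose agent_id matches an id in agents. Walk through each ticket:
  - ticket 1 (Login fails): agent_id=NULL, no match -> dropped
  - ticket 2 (Wrong total): agent_id=2 -> matches Nate
  - ticket 3 (Timeout error): agent_id=2 -> matches Nate
  - ticket 4 (Wrong timezone): agent_id=2 -> matches Nate
  - ticket 5 (Broken link): agent_id=2 -> matches Nate
  - ticket 6 (Slow page load): agent_id=1 -> matches Dave
So 1 of 6 rows is dropped.

SQL:
SELECT a.title, b.name AS agent
FROM tickets a
INNER JOIN agents b ON a.agent_id = b.id

Result:
title          | agent
---------------+------
Wrong total    | Nate 
Timeout error  | Nate 
Wrong timezone | Nate 
Broken link    | Nate 
Slow page load | Dave 


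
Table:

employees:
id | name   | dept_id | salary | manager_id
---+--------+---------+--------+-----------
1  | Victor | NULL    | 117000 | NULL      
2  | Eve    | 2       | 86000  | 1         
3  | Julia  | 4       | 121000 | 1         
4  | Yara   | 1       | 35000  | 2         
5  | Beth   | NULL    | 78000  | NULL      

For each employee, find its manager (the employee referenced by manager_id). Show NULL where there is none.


This is a self-join: employees is joined to a second copy of itself, matching each row's manager_id to another row's id. Use LEFT JOIN so rows with manager_id=NULL are kept.
  - employee 1 (Victor): manager_id=NULL -> NULL
  - employee 2 (Eve): manager_id=1 -> Victor
  - employee 3 (Julia): manager_id=1 -> Victor
  - employee 4 (Yara): manager_id=2 -> Eve
  - employee 5 (Beth): manager_id=NULL -> NULL

SQL:
SELECT a.name AS item, b.name AS manager
FROM employees a
LEFT JOIN employees b ON a.manager_id = b.id

Result:
item   | manager
-------+--------
Victor | NULL   
Eve    | Victor 
Julia  | Victor 
Yara   | Eve    
Beth   | NULL   


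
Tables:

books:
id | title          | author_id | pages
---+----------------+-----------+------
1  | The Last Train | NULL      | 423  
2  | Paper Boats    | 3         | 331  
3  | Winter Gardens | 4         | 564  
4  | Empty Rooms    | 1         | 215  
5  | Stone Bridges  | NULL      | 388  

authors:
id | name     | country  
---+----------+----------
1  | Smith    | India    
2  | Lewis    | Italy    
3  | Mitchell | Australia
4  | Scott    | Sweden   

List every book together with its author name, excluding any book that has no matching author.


INNER JOIN keeps only books rows whose author_id matches an id in authors. Walk through each book:
  - book 1 (The Last Train): author_id=NULL, no match -> dropped
  - book 2 (Paper Boats): author_id=3 -> matches Mitchell
  - book 3 (Winter Gardens): author_id=4 -> matches Scott
  - book 4 (Empty Rooms): author_id=1 -> matches Smith
  - book 5 (Stone Bridges): author_id=NULL, no match -> dropped
So 2 of 5 rows are dropped.

SQL:
SELECT a.title, b.name AS author
FROM books a
INNER JOIN authors b ON a.author_id = b.id

Result:
title          | author  
---------------+---------
Paper Boats    | Mitchell
Winter Gardens | Scott   
Empty Rooms    | Smith   


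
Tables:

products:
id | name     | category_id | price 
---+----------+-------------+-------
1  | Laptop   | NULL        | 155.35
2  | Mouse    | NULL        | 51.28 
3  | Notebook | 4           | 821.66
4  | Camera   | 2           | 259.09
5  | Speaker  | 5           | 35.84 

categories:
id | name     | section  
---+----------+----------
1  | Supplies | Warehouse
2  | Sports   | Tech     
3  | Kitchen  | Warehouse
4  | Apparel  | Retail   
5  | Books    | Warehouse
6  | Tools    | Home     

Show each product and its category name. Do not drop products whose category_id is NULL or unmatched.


LEFT JOIN keeps every row from products (the left table); where category_id has no match in categories, the category columns become NULL. Walk through each product:
  - product 1 (Laptop): category_id=NULL, no match -> kept with NULL
  - product 2 (Mouse): category_id=NULL, no match -> kept with NULL
  - product 3 (Notebook): category_id=4 -> matches Apparel
  - product 4 (Camera): category_id=2 -> matches Sports
  - product 5 (Speaker): category_id=5 -> matches Books
All 5 rows appear; 2 have NULL category.

SQL:
SELECT a.name, b.name AS category
FROM products a
LEFT JOIN categories b ON a.category_id = b.id

Result:
name     | category
---------+---------
Laptop   | NULL    
Mouse    | NULL    
Notebook | Apparel 
Camera   | Sports  
Speaker  | Books   


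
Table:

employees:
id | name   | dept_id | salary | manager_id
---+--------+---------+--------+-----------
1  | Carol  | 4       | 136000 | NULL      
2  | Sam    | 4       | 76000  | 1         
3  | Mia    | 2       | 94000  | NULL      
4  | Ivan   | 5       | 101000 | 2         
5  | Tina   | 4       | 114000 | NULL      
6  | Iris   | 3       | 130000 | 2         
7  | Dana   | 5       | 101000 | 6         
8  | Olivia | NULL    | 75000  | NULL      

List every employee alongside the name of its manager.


This is a self-join: employees is joined to a second copy of itself, matching each row's manager_id to another row's id. Use LEFT JOIN so rows with manager_id=NULL are kept.
  - employee 1 (Carol): manager_id=NULL -> NULL
  - employee 2 (Sam): manager_id=1 -> Carol
  - employee 3 (Mia): manager_id=NULL -> NULL
  - employee 4 (Ivan): manager_id=2 -> Sam
  - employee 5 (Tina): manager_id=NULL -> NULL
  - employee 6 (Iris): manager_id=2 -> Sam
  - employee 7 (Dana): manager_id=6 -> Iris
  - employee 8 (Olivia): manager_id=NULL -> NULL

SQL:
SELECT a.name AS item, b.name AS manager
FROM employees a
LEFT JOIN employees b ON a.manager_id = b.id

Result:
item   | manager
-------+--------
Carol  | NULL   
Sam    | Carol  
Mia    | NULL   
Ivan   | Sam    
Tina   | NULL   
Iris   | Sam    
Dana   | Iris   
Olivia | NULL   


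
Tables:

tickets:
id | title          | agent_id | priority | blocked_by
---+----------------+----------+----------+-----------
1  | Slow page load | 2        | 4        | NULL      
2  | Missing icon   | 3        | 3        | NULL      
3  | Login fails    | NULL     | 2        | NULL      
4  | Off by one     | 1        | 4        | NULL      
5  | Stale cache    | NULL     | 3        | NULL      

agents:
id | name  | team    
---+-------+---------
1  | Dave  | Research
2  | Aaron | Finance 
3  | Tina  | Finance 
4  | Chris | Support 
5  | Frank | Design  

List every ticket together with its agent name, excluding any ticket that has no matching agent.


INNER JOIN keeps only tickets rows whose agent_id matches an id in agents. Walk through each ticket:
  - ticket 1 (Slow page load): agent_id=2 -> matches Aaron
  - ticket 2 (Missing icon): agent_id=3 -> matches Tina
  - ticket 3 (Login fails): agent_id=NULL, no match -> dropped
  - ticket 4 (Off by one): agent_id=1 -> matches Dave
  - ticket 5 (Stale cache): agent_id=NULL, no match -> dropped
So 2 of 5 rows are dropped.

SQL:
SELECT a.title, b.name AS agent
FROM tickets a
INNER JOIN agents b ON a.agent_id = b.id

Result:
title          | agent
---------------+------
Slow page load | Aaron
Missing icon   | Tina 
Off by one     | Dave 


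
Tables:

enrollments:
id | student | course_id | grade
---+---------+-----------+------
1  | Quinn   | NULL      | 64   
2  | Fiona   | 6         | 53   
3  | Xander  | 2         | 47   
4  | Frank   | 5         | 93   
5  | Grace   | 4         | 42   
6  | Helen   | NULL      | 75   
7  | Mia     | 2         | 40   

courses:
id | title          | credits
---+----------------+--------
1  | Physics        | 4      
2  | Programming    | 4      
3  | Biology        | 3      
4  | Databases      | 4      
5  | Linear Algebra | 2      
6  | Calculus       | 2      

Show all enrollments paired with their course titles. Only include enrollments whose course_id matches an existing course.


INNER JOIN keeps only enrollments rows whose course_id matches an id in courses. Walk through each enrollment:
  - enrollment 1 (Quinn): course_id=NULL, no match -> dropped
  - enrollment 2 (Fiona): course_id=6 -> matches Calculus
  - enrollment 3 (Xander): course_id=2 -> matches Programming
  - enrollment 4 (Frank): course_id=5 -> matches Linear Algebra
  - enrollment 5 (Grace): course_id=4 -> matches Databases
  - enrollment 6 (Helen): course_id=NULL, no match -> dropped
  - enrollment 7 (Mia): course_id=2 -> matches Programming
So 2 of 7 rows are dropped.

SQL:
SELECT a.student, b.title AS course
FROM enrollments a
INNER JOIN courses b ON a.course_id = b.id

Result:
student | course        
--------+---------------
Fiona   | Calculus      
Xander  | Programming   
Frank   | Linear Algebra
Grace   | Databases     
Mia     | Programming   


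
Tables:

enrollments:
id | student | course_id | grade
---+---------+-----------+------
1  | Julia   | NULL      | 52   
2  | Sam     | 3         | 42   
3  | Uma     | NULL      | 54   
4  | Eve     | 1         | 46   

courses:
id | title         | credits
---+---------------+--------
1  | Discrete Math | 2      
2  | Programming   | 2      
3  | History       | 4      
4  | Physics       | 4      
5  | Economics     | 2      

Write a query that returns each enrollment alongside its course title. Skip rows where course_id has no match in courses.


INNER JOIN keeps only enrollments rows whose course_id matches an id in courses. Walk through each enrollment:
  - enrollment 1 (Julia): course_id=NULL, no match -> dropped
  - enrollment 2 (Sam): course_id=3 -> matches History
  - enrollment 3 (Uma): course_id=NULL, no match -> dropped
  - enrollment 4 (Eve): course_id=1 -> matches Discrete Math
So 2 of 4 rows are dropped.

SQL:
SELECT a.student, b.title AS course
FROM enrollments a
INNER JOIN courses b ON a.course_id = b.id

Result:
student | course       
--------+--------------
Sam     | History      
Eve     | Discrete Math


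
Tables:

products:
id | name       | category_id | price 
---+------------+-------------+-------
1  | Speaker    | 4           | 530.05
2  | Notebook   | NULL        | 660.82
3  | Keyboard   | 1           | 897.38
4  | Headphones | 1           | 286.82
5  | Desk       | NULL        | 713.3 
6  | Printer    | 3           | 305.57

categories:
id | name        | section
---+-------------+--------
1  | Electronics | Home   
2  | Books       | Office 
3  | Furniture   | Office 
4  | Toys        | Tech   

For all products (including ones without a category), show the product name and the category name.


LEFT JOIN keeps every row from products (the left table); where category_id has no match in categories, the category columns become NULL. Walk through each product:
  - product 1 (Speaker): category_id=4 -> matches Toys
  - product 2 (Notebook): category_id=NULL, no match -> kept with NULL
  - product 3 (Keyboard): category_id=1 -> matches Electronics
  - product 4 (Headphones): category_id=1 -> matches Electronics
  - product 5 (Desk): category_id=NULL, no match -> kept with NULL
  - product 6 (Printer): category_id=3 -> matches Furniture
All 6 rows appear; 2 have NULL category.

SQL:
SELECT a.name, b.name AS category
FROM products a
LEFT JOIN categories b ON a.category_id = b.id

Result:
name       | category   
-----------+------------
Speaker    | Toys       
Notebook   | NULL       
Keyboard   | Electronics
Headphones | Electronics
Desk       | NULL       
Printer    | Furniture  


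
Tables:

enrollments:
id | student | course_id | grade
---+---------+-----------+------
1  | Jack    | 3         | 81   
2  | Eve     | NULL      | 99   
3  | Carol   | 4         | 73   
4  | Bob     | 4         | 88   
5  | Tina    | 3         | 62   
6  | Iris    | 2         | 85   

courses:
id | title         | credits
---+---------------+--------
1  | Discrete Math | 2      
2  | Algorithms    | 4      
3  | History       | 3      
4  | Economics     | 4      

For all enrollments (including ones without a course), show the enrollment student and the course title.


LEFT JOIN keeps every row from enrollments (the left table); where course_id has no match in courses, the course columns become NULL. Walk through each enrollment:
  - enrollment 1 (Jack): course_id=3 -> matches History
  - enrollment 2 (Eve): course_id=NULL, no match -> kept with NULL
  - enrollment 3 (Carol): course_id=4 -> matches Economics
  - enrollment 4 (Bob): course_id=4 -> matches Economics
  - enrollment 5 (Tina): course_id=3 -> matches History
  - enrollment 6 (Iris): course_id=2 -> matches Algorithms
All 6 rows appear; 1 has NULL course.

SQL:
SELECT a.student, b.title AS course
FROM enrollments a
LEFT JOIN courses b ON a.course_id = b.id

Result:
student | course    
--------+-----------
Jack    | History   
Eve     | NULL      
Carol   | Economics 
Bob     | Economics 
Tina    | History   
Iris    | Algorithms


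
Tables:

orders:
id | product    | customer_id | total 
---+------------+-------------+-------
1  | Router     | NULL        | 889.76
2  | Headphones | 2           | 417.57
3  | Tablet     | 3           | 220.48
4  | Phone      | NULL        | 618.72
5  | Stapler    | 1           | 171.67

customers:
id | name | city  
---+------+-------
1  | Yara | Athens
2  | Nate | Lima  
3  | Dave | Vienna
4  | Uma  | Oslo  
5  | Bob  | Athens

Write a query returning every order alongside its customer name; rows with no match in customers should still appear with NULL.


LEFT JOIN keeps every row from orders (the left table); where customer_id has no match in customers, the customer columns become NULL. Walk through each order:
  - order 1 (Router): customer_id=NULL, no match -> kept with NULL
  - order 2 (Headphones): customer_id=2 -> matches Nate
  - order 3 (Tablet): customer_id=3 -> matches Dave
  - order 4 (Phone): customer_id=NULL, no match -> kept with NULL
  - order 5 (Stapler): customer_id=1 -> matches Yara
All 5 rows appear; 2 have NULL customer.

SQL:
SELECT a.product, b.name AS customer
FROM orders a
LEFT JOIN customers b ON a.customer_id = b.id

Result:
product    | customer
-----------+---------
Router     | NULL    
Headphones | Nate    
Tablet     | Dave    
Phone      | NULL    
Stapler    | Yara    


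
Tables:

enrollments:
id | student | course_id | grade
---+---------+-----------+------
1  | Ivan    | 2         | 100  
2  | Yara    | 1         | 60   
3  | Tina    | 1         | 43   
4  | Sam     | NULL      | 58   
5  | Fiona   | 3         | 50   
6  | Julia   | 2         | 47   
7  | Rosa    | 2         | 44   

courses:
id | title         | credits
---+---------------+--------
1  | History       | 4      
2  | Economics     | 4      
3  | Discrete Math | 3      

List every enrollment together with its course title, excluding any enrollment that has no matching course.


INNER JOIN keeps only enrollments rows whose course_id matches an id in courses. Walk through each enrollment:
  - enrollment 1 (Ivan): course_id=2 -> matches Economics
  - enrollment 2 (Yara): course_id=1 -> matches History
  - enrollment 3 (Tina): course_id=1 -> matches History
  - enrollment 4 (Sam): course_id=NULL, no match -> dropped
  - enrollment 5 (Fiona): course_id=3 -> matches Discrete Math
  - enrollment 6 (Julia): course_id=2 -> matches Economics
  - enrollment 7 (Rosa): course_id=2 -> matches Economics
So 1 of 7 rows is dropped.

SQL:
SELECT a.student, b.title AS course
FROM enrollments a
INNER JOIN courses b ON a.course_id = b.id

Result:
student | course       
--------+--------------
Ivan    | Economics    
Yara    | History      
Tina    | History      
Fiona   | Discrete Math
Julia   | Economics    
Rosa    | Economics    


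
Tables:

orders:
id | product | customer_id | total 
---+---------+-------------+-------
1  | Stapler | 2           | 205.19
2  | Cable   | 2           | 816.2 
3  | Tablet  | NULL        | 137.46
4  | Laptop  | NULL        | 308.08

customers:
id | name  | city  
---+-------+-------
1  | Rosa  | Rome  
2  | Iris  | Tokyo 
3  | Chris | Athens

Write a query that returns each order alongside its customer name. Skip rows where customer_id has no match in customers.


INNER JOIN keeps only orders rows whose customer_id matches an id in customers. Walk through each order:
  - order 1 (Stapler): customer_id=2 -> matches Iris
  - order 2 (Cable): customer_id=2 -> matches Iris
  - order 3 (Tablet): customer_id=NULL, no match -> dropped
  - order 4 (Laptop): customer_id=NULL, no match -> dropped
So 2 of 4 rows are dropped.

SQL:
SELECT a.product, b.name AS customer
FROM orders a
INNER JOIN customers b ON a.customer_id = b.id

Result:
product | customer
--------+---------
Stapler | Iris    
Cable   | Iris    
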